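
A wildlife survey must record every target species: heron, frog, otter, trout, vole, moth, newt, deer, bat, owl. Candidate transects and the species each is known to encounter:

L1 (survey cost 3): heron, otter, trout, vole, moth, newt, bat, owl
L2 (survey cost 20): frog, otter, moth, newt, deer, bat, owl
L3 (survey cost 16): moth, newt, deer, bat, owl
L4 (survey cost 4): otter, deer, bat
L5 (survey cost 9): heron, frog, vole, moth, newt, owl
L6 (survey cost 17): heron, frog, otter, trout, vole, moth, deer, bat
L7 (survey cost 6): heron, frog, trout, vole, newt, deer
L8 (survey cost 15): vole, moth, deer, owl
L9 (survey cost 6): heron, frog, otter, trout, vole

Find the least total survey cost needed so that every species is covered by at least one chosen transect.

L1, L7 cover every species at survey cost 3 + 6 = 9.
Any cover uses at least 2 transects; among all covering selections none totals below 9.

9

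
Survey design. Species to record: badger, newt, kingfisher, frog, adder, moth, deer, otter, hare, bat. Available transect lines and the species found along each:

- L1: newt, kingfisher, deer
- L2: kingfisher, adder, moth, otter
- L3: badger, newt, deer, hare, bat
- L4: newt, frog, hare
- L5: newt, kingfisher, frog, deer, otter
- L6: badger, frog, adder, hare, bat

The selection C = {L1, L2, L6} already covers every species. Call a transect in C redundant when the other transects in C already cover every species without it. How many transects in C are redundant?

0

Drop L1: newt, deer uncovered — not redundant.
Drop L2: moth, otter uncovered — not redundant.
Drop L6: badger, frog, hare, bat uncovered — not redundant.
None of the transects in C is redundant.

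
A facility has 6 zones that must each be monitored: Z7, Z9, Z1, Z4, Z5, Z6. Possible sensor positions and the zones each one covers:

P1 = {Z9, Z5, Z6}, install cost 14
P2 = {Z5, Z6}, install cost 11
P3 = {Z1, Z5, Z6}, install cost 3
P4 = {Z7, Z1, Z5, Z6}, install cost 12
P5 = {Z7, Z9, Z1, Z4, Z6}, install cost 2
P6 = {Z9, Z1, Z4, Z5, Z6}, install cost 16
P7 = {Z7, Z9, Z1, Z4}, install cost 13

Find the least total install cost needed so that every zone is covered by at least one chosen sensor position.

5

P3, P5 cover every zone at install cost 3 + 2 = 5.
Any cover uses at least 2 sensor positions; among all covering selections none totals below 5.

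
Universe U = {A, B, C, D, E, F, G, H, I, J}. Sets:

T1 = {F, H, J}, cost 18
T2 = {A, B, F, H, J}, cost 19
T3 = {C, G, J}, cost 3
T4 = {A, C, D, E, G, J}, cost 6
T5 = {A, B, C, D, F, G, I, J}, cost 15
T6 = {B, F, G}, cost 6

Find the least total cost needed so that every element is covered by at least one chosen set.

39

T1, T4, T5 cover every element at cost 18 + 6 + 15 = 39.
Any cover uses at least 3 sets; among all covering selections none totals below 39.
Greedy by coverage-per-cost would pick T3, T4, T6, T5, T1 for 48 — worse than the optimum 39.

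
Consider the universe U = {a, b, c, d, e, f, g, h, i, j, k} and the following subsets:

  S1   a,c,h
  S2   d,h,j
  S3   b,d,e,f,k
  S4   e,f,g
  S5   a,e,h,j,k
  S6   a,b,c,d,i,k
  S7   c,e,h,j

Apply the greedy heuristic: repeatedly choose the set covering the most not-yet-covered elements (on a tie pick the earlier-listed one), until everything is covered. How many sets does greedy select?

Pick 1: S6 covers 6 new elements (a, b, c, d, i, k).
Pick 2: S4 covers 3 new elements (e, f, g).
Pick 3: S2 covers 2 new elements (h, j).
Greedy uses 3 sets.

3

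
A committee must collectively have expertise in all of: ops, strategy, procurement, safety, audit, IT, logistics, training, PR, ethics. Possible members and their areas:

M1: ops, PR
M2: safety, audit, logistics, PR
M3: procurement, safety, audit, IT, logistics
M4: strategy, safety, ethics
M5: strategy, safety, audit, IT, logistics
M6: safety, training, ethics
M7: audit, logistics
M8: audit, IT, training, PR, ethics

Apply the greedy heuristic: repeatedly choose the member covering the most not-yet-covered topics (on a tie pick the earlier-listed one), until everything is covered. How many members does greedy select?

Pick 1: M3 covers 5 new topics (procurement, safety, audit, IT, logistics).
Pick 2: M8 covers 3 new topics (training, PR, ethics).
Pick 3: M1 covers 1 new topics (ops).
Pick 4: M4 covers 1 new topics (strategy).
Greedy uses 4 members.

4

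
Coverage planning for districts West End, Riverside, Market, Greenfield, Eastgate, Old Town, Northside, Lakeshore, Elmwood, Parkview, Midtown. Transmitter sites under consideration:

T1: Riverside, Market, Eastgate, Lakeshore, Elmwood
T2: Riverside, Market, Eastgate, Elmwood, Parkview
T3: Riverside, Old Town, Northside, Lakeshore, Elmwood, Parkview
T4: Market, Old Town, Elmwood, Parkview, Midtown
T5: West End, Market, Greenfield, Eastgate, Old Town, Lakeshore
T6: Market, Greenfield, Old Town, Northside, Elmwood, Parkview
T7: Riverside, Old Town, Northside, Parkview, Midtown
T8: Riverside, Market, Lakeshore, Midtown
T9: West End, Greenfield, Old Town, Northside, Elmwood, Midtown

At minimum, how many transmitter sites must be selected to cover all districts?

T1, T2, T9 together cover {West End, Riverside, Market, Greenfield, Eastgate, Old Town, Northside, Lakeshore, Elmwood, Parkview, Midtown} — every district.
No 2 of the 9 transmitter sites cover everything (all 36 pairs fall short), so 3 is minimum.

3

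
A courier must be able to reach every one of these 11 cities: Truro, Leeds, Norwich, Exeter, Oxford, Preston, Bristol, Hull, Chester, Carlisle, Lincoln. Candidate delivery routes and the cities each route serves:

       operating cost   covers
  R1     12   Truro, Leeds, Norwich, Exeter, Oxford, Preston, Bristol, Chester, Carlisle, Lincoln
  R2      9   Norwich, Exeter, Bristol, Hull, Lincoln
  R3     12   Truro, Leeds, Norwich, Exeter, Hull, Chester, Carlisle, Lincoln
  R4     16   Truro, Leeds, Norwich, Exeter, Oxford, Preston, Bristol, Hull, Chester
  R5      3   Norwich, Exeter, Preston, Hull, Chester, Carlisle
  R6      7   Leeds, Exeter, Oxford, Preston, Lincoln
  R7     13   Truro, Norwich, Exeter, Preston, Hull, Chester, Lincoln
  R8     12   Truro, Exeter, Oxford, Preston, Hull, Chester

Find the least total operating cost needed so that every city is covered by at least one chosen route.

15

R1, R5 cover every city at operating cost 12 + 3 = 15.
Any cover uses at least 2 routes; among all covering selections none totals below 15.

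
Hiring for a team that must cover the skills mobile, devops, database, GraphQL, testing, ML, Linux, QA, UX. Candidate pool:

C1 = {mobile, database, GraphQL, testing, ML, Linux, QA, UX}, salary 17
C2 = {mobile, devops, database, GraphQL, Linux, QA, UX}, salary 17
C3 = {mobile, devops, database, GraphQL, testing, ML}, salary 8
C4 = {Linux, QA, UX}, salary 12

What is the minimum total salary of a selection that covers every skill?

C3, C4 cover every skill at salary 8 + 12 = 20.
Any cover uses at least 2 candidates; among all covering selections none totals below 20.

20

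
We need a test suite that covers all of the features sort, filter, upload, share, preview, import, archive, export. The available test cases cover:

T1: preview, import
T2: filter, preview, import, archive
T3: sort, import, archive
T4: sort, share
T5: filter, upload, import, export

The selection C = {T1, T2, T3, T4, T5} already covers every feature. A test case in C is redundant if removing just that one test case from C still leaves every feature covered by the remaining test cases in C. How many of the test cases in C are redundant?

3

Drop T1: the rest still cover every feature — redundant.
Drop T2: the rest still cover every feature — redundant.
Drop T3: the rest still cover every feature — redundant.
Drop T4: share uncovered — not redundant.
Drop T5: upload, export uncovered — not redundant.
3 redundant: T1, T2, T3.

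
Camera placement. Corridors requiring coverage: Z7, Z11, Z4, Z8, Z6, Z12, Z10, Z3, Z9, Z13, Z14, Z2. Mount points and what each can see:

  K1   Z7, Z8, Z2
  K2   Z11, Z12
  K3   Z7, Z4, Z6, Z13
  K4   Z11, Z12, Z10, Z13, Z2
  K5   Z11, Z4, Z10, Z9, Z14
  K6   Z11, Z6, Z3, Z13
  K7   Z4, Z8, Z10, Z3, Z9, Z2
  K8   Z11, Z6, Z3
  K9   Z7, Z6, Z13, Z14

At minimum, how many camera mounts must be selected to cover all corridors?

3

K2, K7, K9 together cover {Z7, Z11, Z4, Z8, Z6, Z12, Z10, Z3, Z9, Z13, Z14, Z2} — every corridor.
No 2 of the 9 camera mounts cover everything (all 36 pairs fall short), so 3 is minimum.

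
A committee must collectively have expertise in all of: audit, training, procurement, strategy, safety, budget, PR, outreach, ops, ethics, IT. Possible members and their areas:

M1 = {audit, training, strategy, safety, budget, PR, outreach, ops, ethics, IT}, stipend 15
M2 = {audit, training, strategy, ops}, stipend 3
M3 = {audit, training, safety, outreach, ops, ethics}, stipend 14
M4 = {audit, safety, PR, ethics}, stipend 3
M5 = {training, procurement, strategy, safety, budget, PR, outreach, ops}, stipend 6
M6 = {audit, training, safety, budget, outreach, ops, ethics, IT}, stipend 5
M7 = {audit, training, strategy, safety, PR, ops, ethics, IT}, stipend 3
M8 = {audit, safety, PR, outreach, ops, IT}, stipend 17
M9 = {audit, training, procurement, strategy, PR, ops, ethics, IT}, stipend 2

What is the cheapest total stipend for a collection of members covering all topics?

7

M6, M9 cover every topic at stipend 5 + 2 = 7.
Any cover uses at least 2 members; among all covering selections none totals below 7.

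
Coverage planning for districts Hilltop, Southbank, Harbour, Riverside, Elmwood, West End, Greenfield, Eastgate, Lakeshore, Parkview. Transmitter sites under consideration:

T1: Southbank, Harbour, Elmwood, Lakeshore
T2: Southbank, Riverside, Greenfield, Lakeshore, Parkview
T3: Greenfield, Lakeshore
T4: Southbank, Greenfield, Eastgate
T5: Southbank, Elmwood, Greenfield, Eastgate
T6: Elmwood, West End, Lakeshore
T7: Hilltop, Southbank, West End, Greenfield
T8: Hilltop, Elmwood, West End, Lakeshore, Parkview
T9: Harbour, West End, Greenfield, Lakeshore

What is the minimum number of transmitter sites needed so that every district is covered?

T1, T2, T4, T7 together cover {Hilltop, Southbank, Harbour, Riverside, Elmwood, West End, Greenfield, Eastgate, Lakeshore, Parkview} — every district.
No 3 of the 9 transmitter sites cover everything (all 84 triples fall short), so 4 is minimum.

4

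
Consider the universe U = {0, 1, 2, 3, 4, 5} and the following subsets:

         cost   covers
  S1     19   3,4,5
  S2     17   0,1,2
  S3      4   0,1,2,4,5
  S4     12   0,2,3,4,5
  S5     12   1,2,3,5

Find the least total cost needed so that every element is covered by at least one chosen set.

S3, S4 cover every element at cost 4 + 12 = 16.
Any cover uses at least 2 sets; among all covering selections none totals below 16.

16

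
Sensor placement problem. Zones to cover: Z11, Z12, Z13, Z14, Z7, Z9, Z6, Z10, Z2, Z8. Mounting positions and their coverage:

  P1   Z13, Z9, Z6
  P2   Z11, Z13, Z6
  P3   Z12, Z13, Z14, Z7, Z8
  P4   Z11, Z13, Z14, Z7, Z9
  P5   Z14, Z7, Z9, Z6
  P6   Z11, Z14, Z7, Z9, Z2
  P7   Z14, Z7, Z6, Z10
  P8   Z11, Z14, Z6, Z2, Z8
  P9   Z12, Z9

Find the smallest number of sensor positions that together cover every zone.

P3, P6, P7 together cover {Z11, Z12, Z13, Z14, Z7, Z9, Z6, Z10, Z2, Z8} — every zone.
No 2 of the 9 sensor positions cover everything (all 36 pairs fall short), so 3 is minimum.

3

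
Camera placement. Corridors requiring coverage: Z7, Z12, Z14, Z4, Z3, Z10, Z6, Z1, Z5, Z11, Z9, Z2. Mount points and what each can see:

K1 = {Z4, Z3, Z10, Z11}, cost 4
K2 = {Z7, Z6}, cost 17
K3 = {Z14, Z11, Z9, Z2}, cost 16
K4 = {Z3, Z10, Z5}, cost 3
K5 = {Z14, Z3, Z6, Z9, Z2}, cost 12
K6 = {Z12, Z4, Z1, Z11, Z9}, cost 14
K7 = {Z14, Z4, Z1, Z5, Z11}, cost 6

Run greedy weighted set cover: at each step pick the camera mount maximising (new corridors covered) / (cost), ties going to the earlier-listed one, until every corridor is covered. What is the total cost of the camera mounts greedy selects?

53

Pick 1: K1 adds 4 new (Z4, Z3, Z10, Z11) at cost 4 (ratio 4/4).
Pick 2: K7 adds 3 new (Z14, Z1, Z5) at cost 6 (ratio 3/6).
Pick 3: K5 adds 3 new (Z6, Z9, Z2) at cost 12 (ratio 3/12).
Pick 4: K6 adds 1 new (Z12) at cost 14 (ratio 1/14).
Pick 5: K2 adds 1 new (Z7) at cost 17 (ratio 1/17).
Greedy total cost: 4 + 6 + 12 + 14 + 17 = 53. (The true optimum is 46, so greedy overshoots here.)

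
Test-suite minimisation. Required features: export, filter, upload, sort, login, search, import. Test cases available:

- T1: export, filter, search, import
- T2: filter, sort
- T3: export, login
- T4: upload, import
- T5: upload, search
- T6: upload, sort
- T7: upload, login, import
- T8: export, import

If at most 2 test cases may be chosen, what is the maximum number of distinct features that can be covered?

6

Choosing T1, T6 covers {export, filter, upload, sort, search, import} — 6 features.
No choice of 2 test cases does better; here login is left uncovered.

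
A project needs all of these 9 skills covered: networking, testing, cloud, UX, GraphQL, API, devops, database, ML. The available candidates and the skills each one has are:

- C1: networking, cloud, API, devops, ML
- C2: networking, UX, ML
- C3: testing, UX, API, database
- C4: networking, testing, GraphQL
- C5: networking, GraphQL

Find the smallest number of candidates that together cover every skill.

C1, C3, C4 together cover {networking, testing, cloud, UX, GraphQL, API, devops, database, ML} — every skill.
No 2 of the 5 candidates cover everything (all 10 pairs fall short), so 3 is minimum.

3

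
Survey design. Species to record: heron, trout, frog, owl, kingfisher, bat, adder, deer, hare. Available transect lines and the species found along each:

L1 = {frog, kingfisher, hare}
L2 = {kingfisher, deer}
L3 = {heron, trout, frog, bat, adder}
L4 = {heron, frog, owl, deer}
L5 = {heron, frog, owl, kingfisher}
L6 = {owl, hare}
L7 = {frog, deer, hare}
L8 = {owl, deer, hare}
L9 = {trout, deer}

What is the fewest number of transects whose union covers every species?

L1, L3, L4 together cover {heron, trout, frog, owl, kingfisher, bat, adder, deer, hare} — every species.
No 2 of the 9 transects cover everything (all 36 pairs fall short), so 3 is minimum.

3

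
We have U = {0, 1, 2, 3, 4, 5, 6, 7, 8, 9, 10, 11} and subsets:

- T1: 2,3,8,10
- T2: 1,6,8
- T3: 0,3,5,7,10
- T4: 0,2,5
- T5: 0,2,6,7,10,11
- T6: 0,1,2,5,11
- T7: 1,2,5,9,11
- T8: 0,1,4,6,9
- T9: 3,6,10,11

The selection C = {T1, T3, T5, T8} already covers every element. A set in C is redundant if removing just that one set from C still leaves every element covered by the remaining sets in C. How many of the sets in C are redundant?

Drop T1: 8 uncovered — not redundant.
Drop T3: 5 uncovered — not redundant.
Drop T5: 11 uncovered — not redundant.
Drop T8: 1, 4, 9 uncovered — not redundant.
None of the sets in C is redundant.

0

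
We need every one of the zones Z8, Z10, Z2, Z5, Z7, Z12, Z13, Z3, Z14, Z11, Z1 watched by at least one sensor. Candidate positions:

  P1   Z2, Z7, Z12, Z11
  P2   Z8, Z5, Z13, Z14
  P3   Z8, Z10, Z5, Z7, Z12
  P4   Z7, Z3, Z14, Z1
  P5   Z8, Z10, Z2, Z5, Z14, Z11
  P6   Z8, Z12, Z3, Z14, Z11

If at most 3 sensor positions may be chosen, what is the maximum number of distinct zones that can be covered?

10

Choosing P1, P2, P4 covers {Z8, Z2, Z5, Z7, Z12, Z13, Z3, Z14, Z11, Z1} — 10 zones.
No choice of 3 sensor positions does better; here Z10 is left uncovered.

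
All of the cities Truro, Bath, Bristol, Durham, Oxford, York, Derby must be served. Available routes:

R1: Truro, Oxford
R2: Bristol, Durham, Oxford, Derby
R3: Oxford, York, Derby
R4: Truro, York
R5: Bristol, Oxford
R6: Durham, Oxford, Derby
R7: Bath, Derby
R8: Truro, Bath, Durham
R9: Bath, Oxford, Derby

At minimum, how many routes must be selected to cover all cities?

3

R2, R3, R8 together cover {Truro, Bath, Bristol, Durham, Oxford, York, Derby} — every city.
No 2 of the 9 routes cover everything (all 36 pairs fall short), so 3 is minimum.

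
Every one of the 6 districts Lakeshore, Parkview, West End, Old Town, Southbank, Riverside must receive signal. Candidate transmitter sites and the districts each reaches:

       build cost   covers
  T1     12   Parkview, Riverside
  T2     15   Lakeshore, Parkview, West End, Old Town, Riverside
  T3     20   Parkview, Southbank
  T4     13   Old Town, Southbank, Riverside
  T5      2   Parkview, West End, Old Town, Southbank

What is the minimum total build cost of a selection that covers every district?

17

T2, T5 cover every district at build cost 15 + 2 = 17.
Any cover uses at least 2 transmitter sites; among all covering selections none totals below 17.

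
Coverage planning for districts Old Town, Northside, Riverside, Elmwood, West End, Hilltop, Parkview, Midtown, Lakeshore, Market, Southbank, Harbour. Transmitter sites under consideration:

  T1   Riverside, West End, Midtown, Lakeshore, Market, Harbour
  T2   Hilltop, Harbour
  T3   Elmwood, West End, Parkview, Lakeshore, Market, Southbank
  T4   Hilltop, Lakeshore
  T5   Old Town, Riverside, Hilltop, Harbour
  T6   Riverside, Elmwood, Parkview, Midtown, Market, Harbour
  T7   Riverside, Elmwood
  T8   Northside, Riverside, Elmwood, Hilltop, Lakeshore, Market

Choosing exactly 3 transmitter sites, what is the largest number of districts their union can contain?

11

Choosing T1, T3, T5 covers {Old Town, Riverside, Elmwood, West End, Hilltop, Parkview, Midtown, Lakeshore, Market, Southbank, Harbour} — 11 districts.
No choice of 3 transmitter sites does better; here Northside is left uncovered.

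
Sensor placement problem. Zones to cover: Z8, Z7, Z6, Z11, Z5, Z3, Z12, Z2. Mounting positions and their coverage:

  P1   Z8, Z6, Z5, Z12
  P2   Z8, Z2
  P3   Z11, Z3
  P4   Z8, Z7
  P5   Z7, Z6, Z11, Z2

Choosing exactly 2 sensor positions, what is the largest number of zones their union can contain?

Choosing P1, P5 covers {Z8, Z7, Z6, Z11, Z5, Z12, Z2} — 7 zones.
No choice of 2 sensor positions does better; here Z3 is left uncovered.

7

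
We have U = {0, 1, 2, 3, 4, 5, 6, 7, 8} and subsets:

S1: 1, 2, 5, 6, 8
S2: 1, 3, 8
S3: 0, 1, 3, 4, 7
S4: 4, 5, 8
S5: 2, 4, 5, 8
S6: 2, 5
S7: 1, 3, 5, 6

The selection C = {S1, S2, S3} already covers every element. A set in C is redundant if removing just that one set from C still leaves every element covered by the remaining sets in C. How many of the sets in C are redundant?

Drop S1: 2, 5, 6 uncovered — not redundant.
Drop S2: the rest still cover every element — redundant.
Drop S3: 0, 4, 7 uncovered — not redundant.
1 redundant: S2.

1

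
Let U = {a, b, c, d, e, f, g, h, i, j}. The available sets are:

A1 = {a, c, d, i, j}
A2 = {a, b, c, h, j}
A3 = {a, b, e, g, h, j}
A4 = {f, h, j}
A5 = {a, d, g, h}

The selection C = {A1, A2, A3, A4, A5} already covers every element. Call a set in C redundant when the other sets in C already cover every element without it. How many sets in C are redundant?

Drop A1: i uncovered — not redundant.
Drop A2: the rest still cover every element — redundant.
Drop A3: e uncovered — not redundant.
Drop A4: f uncovered — not redundant.
Drop A5: the rest still cover every element — redundant.
2 redundant: A2, A5.

2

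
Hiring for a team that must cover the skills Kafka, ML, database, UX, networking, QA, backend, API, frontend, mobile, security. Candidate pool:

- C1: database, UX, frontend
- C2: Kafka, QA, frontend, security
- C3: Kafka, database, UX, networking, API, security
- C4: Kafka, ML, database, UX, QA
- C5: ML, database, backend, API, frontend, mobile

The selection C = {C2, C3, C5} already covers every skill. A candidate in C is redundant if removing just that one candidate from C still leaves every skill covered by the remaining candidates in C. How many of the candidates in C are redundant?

0

Drop C2: QA uncovered — not redundant.
Drop C3: UX, networking uncovered — not redundant.
Drop C5: ML, backend, mobile uncovered — not redundant.
None of the candidates in C is redundant.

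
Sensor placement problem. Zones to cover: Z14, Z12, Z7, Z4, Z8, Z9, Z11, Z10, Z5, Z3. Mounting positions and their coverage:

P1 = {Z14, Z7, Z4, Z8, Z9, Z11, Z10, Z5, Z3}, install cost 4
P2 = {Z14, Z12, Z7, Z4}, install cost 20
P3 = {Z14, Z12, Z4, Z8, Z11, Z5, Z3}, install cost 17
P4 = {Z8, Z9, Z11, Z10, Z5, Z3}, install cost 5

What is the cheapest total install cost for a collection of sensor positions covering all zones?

21

P1, P3 cover every zone at install cost 4 + 17 = 21.
Any cover uses at least 2 sensor positions; among all covering selections none totals below 21.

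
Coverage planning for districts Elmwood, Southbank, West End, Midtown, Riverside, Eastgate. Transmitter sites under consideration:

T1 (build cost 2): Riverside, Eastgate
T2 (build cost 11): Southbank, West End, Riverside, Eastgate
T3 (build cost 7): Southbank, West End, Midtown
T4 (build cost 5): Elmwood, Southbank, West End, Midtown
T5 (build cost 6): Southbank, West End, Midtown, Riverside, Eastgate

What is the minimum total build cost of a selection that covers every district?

T1, T4 cover every district at build cost 2 + 5 = 7.
Any cover uses at least 2 transmitter sites; among all covering selections none totals below 7.

7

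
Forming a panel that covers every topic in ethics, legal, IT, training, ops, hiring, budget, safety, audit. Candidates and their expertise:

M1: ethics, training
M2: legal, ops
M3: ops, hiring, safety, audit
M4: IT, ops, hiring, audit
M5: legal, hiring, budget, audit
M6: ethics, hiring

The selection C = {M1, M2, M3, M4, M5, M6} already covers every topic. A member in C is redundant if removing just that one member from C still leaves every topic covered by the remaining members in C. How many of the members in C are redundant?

2

Drop M1: training uncovered — not redundant.
Drop M2: the rest still cover every topic — redundant.
Drop M3: safety uncovered — not redundant.
Drop M4: IT uncovered — not redundant.
Drop M5: budget uncovered — not redundant.
Drop M6: the rest still cover every topic — redundant.
2 redundant: M2, M6.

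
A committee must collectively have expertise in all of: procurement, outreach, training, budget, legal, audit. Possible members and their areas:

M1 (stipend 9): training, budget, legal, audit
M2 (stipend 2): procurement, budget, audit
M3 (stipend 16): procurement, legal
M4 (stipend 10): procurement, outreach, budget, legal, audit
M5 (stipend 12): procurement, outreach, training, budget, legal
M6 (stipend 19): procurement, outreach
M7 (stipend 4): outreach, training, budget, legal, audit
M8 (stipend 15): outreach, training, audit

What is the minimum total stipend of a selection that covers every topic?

M2, M7 cover every topic at stipend 2 + 4 = 6.
Any cover uses at least 2 members; among all covering selections none totals below 6.

6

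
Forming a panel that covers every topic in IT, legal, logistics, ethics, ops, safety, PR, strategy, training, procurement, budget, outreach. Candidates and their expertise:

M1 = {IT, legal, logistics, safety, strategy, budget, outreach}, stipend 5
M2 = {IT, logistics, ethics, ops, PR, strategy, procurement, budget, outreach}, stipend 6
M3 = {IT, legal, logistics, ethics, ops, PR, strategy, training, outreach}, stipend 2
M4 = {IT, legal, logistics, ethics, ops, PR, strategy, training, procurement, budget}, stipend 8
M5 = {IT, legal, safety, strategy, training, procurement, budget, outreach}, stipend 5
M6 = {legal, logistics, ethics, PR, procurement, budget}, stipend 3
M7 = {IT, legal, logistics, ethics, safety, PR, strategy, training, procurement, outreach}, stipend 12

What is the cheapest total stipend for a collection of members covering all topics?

M3, M5 cover every topic at stipend 2 + 5 = 7.
Any cover uses at least 2 members; among all covering selections none totals below 7.
Greedy by coverage-per-stipend would pick M3, M6, M1 for 10 — worse than the optimum 7.

7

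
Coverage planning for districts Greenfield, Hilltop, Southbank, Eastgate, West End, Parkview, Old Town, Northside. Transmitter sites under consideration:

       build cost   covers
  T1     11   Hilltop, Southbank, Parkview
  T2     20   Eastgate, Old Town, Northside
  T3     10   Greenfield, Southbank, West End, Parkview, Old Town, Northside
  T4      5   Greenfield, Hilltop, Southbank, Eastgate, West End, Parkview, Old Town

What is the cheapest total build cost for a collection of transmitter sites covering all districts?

T3, T4 cover every district at build cost 10 + 5 = 15.
Any cover uses at least 2 transmitter sites; among all covering selections none totals below 15.

15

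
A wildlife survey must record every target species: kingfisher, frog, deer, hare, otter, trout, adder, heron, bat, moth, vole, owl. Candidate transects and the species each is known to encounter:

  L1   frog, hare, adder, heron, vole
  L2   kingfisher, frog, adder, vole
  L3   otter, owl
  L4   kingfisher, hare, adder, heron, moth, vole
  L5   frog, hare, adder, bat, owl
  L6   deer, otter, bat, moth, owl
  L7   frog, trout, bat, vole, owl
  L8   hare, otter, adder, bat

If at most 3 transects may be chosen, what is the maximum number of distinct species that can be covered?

Choosing L4, L6, L7 covers {kingfisher, frog, deer, hare, otter, trout, adder, heron, bat, moth, vole, owl} — 12 species.
That is all 12 species.

12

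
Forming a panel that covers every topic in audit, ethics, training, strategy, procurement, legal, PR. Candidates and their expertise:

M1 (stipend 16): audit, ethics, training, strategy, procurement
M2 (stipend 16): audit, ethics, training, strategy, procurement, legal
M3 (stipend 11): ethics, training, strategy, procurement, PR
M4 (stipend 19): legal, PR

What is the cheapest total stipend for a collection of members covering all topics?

M2, M3 cover every topic at stipend 16 + 11 = 27.
Any cover uses at least 2 members; among all covering selections none totals below 27.

27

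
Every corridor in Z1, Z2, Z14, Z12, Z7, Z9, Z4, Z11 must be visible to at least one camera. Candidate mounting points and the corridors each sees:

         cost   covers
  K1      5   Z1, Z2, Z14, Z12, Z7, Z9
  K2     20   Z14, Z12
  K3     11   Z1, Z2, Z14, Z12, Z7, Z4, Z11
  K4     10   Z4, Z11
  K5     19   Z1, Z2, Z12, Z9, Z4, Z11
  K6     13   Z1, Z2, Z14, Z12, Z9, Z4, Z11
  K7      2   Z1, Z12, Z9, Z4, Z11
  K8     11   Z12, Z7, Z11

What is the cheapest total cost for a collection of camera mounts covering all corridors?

K1, K7 cover every corridor at cost 5 + 2 = 7.
Any cover uses at least 2 camera mounts; among all covering selections none totals below 7.

7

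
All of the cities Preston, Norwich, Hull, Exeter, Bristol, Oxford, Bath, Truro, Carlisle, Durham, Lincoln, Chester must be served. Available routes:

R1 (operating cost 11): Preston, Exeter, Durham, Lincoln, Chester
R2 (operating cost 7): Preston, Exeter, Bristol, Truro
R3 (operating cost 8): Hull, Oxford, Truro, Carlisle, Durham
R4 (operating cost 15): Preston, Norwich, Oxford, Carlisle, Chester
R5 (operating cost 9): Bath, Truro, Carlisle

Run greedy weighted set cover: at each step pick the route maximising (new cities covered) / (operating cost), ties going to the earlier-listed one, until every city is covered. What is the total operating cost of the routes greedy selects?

50

Pick 1: R3 adds 5 new (Hull, Oxford, Truro, Carlisle, Durham) at operating cost 8 (ratio 5/8).
Pick 2: R2 adds 3 new (Preston, Exeter, Bristol) at operating cost 7 (ratio 3/7).
Pick 3: R1 adds 2 new (Lincoln, Chester) at operating cost 11 (ratio 2/11).
Pick 4: R5 adds 1 new (Bath) at operating cost 9 (ratio 1/9).
Pick 5: R4 adds 1 new (Norwich) at operating cost 15 (ratio 1/15).
Greedy total operating cost: 8 + 7 + 11 + 9 + 15 = 50.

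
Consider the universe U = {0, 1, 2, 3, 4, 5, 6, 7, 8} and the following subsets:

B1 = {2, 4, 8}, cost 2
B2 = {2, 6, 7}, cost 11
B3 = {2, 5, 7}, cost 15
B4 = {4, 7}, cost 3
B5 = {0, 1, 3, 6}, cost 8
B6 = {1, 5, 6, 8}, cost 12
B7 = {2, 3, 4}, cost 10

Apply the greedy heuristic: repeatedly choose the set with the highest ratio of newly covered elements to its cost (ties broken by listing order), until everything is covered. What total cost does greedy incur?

Pick 1: B1 adds 3 new (2, 4, 8) at cost 2 (ratio 3/2).
Pick 2: B5 adds 4 new (0, 1, 3, 6) at cost 8 (ratio 4/8).
Pick 3: B4 adds 1 new (7) at cost 3 (ratio 1/3).
Pick 4: B6 adds 1 new (5) at cost 12 (ratio 1/12).
Greedy total cost: 2 + 8 + 3 + 12 = 25.

25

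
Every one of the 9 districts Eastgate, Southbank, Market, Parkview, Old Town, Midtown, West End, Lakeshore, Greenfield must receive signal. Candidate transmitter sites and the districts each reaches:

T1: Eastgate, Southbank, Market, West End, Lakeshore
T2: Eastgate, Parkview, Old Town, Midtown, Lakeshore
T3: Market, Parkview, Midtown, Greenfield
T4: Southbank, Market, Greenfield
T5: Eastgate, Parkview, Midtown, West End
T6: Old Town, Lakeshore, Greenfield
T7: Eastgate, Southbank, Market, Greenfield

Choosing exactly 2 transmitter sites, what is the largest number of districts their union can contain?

8

Choosing T1, T2 covers {Eastgate, Southbank, Market, Parkview, Old Town, Midtown, West End, Lakeshore} — 8 districts.
No choice of 2 transmitter sites does better; here Greenfield is left uncovered.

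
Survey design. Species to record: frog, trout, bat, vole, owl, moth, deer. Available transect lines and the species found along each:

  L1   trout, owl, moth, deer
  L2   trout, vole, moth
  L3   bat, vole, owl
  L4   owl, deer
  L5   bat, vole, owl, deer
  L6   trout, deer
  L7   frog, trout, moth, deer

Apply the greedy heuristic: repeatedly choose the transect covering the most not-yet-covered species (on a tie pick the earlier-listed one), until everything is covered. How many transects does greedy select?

Pick 1: L1 covers 4 new species (trout, owl, moth, deer).
Pick 2: L3 covers 2 new species (bat, vole).
Pick 3: L7 covers 1 new species (frog).
Greedy uses 3 transects. (The true minimum is 2.)

3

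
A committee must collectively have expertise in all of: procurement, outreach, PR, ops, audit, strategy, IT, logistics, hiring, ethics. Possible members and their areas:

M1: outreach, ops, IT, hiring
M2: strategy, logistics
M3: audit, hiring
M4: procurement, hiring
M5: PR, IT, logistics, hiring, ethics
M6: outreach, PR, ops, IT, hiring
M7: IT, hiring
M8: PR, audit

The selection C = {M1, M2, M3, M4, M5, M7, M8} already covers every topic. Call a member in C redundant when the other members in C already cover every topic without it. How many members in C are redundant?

3

Drop M1: outreach, ops uncovered — not redundant.
Drop M2: strategy uncovered — not redundant.
Drop M3: the rest still cover every topic — redundant.
Drop M4: procurement uncovered — not redundant.
Drop M5: ethics uncovered — not redundant.
Drop M7: the rest still cover every topic — redundant.
Drop M8: the rest still cover every topic — redundant.
3 redundant: M3, M7, M8.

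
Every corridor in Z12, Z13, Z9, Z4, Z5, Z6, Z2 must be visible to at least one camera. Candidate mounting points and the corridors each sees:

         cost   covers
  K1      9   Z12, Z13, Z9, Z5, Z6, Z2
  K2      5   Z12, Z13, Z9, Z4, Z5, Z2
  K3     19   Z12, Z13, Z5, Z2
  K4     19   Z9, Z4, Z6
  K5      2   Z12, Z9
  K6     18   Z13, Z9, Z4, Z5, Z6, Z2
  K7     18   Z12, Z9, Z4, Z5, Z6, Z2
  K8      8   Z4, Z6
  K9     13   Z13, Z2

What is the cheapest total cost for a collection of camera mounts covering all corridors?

K2, K8 cover every corridor at cost 5 + 8 = 13.
Any cover uses at least 2 camera mounts; among all covering selections none totals below 13.

13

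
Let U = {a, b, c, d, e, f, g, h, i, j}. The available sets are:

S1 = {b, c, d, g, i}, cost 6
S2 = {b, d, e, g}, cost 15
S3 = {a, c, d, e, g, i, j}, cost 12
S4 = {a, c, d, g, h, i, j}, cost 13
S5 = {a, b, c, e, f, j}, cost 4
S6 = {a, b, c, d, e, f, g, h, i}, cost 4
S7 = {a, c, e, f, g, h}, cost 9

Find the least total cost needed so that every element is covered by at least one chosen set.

S5, S6 cover every element at cost 4 + 4 = 8.
Any cover uses at least 2 sets; among all covering selections none totals below 8.

8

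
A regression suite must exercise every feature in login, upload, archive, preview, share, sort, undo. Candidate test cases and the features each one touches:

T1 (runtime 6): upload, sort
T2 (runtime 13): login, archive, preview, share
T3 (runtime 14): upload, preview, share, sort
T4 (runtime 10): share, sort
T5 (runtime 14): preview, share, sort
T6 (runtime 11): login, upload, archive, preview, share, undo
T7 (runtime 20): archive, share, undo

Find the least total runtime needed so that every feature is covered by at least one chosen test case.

17

T1, T6 cover every feature at runtime 6 + 11 = 17.
Any cover uses at least 2 test cases; among all covering selections none totals below 17.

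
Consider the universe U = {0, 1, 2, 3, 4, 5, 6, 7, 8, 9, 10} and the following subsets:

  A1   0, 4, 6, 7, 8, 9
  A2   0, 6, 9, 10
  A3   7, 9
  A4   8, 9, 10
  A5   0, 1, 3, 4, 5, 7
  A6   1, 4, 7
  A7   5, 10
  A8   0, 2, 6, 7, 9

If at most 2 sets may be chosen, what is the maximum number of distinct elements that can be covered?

Choosing A1, A5 covers {0, 1, 3, 4, 5, 6, 7, 8, 9} — 9 elements.
No choice of 2 sets does better; here 2, 10 are left uncovered.

9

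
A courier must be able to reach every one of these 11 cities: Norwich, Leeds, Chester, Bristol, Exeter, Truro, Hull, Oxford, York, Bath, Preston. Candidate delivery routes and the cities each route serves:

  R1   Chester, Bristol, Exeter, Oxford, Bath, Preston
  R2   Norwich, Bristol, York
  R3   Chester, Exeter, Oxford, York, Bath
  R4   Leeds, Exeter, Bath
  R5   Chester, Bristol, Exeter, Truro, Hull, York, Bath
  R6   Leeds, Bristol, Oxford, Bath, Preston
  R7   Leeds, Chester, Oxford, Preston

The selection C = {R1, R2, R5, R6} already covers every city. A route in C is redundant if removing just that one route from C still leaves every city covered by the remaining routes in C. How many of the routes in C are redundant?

Drop R1: the rest still cover every city — redundant.
Drop R2: Norwich uncovered — not redundant.
Drop R5: Truro, Hull uncovered — not redundant.
Drop R6: Leeds uncovered — not redundant.
1 redundant: R1.

1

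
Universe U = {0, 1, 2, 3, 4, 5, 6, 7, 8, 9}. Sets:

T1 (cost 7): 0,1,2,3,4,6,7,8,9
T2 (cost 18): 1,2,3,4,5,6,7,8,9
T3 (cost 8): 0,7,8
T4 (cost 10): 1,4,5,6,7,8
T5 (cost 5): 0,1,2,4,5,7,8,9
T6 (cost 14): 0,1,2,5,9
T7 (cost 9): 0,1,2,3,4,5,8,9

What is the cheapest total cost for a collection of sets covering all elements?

T1, T5 cover every element at cost 7 + 5 = 12.
Any cover uses at least 2 sets; among all covering selections none totals below 12.

12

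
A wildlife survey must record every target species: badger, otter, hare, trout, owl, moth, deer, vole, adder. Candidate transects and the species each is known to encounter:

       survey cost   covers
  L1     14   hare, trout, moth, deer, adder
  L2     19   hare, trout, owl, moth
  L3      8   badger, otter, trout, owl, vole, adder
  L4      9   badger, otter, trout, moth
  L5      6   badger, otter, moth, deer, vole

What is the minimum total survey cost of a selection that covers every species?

L1, L3 cover every species at survey cost 14 + 8 = 22.
Any cover uses at least 2 transects; among all covering selections none totals below 22.
Greedy by coverage-per-survey cost would pick L5, L3, L1 for 28 — worse than the optimum 22.

22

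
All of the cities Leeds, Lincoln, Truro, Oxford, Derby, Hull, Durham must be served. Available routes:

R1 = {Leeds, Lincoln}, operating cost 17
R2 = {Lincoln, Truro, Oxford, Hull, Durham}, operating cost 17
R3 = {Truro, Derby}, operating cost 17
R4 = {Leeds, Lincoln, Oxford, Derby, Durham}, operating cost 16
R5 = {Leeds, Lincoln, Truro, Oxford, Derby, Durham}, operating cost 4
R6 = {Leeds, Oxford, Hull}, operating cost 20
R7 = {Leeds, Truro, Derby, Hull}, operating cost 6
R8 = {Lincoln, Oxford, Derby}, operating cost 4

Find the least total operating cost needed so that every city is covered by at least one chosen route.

R5, R7 cover every city at operating cost 4 + 6 = 10.
Any cover uses at least 2 routes; among all covering selections none totals below 10.

10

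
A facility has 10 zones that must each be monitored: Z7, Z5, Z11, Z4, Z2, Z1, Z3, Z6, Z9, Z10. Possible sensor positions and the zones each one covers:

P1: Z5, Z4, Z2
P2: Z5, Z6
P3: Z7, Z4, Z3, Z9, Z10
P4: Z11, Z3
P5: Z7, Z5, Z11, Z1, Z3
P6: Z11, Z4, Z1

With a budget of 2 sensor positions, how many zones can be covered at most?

8

Choosing P3, P5 covers {Z7, Z5, Z11, Z4, Z1, Z3, Z9, Z10} — 8 zones.
No choice of 2 sensor positions does better; here Z2, Z6 are left uncovered.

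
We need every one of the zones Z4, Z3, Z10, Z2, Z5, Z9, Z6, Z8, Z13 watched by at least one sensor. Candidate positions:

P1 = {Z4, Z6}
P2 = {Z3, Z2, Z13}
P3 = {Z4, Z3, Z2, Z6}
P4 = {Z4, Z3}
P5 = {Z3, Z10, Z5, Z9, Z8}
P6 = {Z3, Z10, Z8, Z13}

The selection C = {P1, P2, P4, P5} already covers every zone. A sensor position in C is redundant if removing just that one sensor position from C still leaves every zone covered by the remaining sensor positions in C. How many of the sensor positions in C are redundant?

Drop P1: Z6 uncovered — not redundant.
Drop P2: Z2, Z13 uncovered — not redundant.
Drop P4: the rest still cover every zone — redundant.
Drop P5: Z10, Z5, Z9, Z8 uncovered — not redundant.
1 redundant: P4.

1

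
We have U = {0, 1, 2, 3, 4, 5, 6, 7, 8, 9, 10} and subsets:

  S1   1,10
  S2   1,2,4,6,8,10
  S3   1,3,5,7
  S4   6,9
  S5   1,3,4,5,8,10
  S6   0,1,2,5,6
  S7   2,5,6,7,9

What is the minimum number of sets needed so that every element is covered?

3

S5, S6, S7 together cover {0, 1, 2, 3, 4, 5, 6, 7, 8, 9, 10} — every element.
No 2 of the 7 sets cover everything (all 21 pairs fall short), so 3 is minimum.
Greedy (largest uncovered first) would take S2, S3, S4, S6 — 4 sets — but 3 suffice.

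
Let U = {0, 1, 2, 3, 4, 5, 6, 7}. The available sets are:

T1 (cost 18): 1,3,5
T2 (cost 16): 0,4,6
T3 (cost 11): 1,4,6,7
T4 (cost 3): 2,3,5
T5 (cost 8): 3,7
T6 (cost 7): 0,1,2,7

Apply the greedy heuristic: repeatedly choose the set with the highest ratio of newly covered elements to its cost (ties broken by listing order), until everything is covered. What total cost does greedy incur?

Pick 1: T4 adds 3 new (2, 3, 5) at cost 3 (ratio 3/3).
Pick 2: T6 adds 3 new (0, 1, 7) at cost 7 (ratio 3/7).
Pick 3: T3 adds 2 new (4, 6) at cost 11 (ratio 2/11).
Greedy total cost: 3 + 7 + 11 = 21.

21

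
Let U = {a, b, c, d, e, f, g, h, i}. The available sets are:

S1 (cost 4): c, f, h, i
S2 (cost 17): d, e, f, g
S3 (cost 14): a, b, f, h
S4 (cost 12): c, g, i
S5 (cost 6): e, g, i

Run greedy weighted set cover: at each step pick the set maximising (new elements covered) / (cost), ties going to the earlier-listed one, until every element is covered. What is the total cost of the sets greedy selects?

Pick 1: S1 adds 4 new (c, f, h, i) at cost 4 (ratio 4/4).
Pick 2: S5 adds 2 new (e, g) at cost 6 (ratio 2/6).
Pick 3: S3 adds 2 new (a, b) at cost 14 (ratio 2/14).
Pick 4: S2 adds 1 new (d) at cost 17 (ratio 1/17).
Greedy total cost: 4 + 6 + 14 + 17 = 41. (The true optimum is 35, so greedy overshoots here.)

41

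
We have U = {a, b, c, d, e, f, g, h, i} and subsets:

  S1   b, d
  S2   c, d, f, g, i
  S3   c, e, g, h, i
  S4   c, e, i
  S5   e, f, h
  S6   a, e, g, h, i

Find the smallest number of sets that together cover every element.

S1, S2, S6 together cover {a, b, c, d, e, f, g, h, i} — every element.
No 2 of the 6 sets cover everything (all 15 pairs fall short), so 3 is minimum.

3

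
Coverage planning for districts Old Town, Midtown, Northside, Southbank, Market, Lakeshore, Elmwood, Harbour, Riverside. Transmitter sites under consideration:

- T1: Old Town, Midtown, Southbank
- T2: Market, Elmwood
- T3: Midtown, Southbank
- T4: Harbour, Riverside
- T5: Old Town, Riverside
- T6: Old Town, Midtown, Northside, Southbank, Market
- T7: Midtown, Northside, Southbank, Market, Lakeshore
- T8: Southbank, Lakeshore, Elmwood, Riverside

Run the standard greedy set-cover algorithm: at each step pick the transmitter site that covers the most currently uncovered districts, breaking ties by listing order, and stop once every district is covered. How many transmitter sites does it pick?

Pick 1: T6 covers 5 new districts (Old Town, Midtown, Northside, Southbank, Market).
Pick 2: T8 covers 3 new districts (Lakeshore, Elmwood, Riverside).
Pick 3: T4 covers 1 new districts (Harbour).
Greedy uses 3 transmitter sites.

3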